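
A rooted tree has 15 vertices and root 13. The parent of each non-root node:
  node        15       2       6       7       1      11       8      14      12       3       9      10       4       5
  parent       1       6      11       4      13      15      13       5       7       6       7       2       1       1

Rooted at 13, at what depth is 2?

Path from 13 to 2: 13–1–15–11–6–2, which has 5 edges.

5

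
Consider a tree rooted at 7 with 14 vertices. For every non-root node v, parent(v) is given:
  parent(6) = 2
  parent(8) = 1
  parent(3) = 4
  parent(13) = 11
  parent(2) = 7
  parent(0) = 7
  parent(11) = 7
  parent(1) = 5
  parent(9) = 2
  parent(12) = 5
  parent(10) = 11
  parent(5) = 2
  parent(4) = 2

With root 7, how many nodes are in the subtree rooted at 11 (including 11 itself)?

The subtree rooted at 11 contains: 11, 10, 13 — 3 nodes.

3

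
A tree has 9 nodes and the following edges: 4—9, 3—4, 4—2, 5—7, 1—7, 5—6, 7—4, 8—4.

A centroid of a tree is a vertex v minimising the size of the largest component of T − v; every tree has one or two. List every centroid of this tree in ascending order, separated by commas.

4

Delete 4: the remaining components have sizes 4, 1, 1, 1, 1. Max 4 ≤ 4, so 4 is a centroid.
Every other node leaves some component of size > 4, so the centroid is unique.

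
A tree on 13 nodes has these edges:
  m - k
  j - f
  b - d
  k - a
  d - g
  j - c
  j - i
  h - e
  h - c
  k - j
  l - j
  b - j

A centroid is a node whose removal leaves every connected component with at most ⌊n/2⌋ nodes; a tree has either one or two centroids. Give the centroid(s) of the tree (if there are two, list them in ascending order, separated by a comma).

If j is removed the pieces have sizes 3, 3, 3, 1, 1, 1, all ≤ ⌊13/2⌋ = 6.
No neighbour of j does as well, so j is the unique centroid.

j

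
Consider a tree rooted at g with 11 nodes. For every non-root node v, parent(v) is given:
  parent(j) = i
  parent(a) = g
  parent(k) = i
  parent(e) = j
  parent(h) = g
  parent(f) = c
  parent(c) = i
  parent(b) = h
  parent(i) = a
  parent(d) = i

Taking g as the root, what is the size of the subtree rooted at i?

Descendants of i (including itself): i, c, j, k, d, f, e. That's 7.

7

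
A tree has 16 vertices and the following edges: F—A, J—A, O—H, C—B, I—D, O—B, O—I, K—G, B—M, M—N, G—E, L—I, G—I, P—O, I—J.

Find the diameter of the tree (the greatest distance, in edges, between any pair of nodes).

7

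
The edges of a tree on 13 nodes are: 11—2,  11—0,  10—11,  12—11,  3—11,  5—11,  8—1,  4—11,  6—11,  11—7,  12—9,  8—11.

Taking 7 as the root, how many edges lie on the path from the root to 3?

2

7 – 11 – 3 — 2 edges.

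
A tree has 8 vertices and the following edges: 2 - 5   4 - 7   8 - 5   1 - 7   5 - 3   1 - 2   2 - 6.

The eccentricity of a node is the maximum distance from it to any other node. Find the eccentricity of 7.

A farthest node from 7 is 3 (8 also at distance 4).
The path 7-1-2-5-3 has 4 edges.

4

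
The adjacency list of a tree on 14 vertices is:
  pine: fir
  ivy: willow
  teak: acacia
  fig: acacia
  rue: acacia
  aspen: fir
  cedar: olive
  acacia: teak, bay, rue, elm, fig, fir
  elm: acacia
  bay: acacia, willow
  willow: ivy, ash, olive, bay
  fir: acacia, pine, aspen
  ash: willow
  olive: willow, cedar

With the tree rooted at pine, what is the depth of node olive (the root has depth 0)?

5

pine–fir–acacia–bay–willow–olive — 5 edges.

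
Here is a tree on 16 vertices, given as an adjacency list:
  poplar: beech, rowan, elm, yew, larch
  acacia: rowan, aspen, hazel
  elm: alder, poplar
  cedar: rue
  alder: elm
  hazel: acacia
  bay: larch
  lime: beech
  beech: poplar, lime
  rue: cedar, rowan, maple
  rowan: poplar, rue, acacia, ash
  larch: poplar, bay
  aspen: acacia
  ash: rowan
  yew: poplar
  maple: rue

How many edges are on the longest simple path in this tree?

BFS from cedar reaches bay last, at distance 5; BFS from bay confirms no node is farther.
Path: cedar – rue – rowan – poplar – larch – bay.

5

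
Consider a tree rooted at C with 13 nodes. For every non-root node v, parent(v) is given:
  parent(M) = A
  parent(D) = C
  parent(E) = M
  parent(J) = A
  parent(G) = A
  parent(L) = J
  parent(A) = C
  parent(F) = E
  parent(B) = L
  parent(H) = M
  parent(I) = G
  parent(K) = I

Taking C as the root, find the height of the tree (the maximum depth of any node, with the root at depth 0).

4

A deepest node is K, reached by C → A → G → I → K.
That path has 4 edges, so the height is 4.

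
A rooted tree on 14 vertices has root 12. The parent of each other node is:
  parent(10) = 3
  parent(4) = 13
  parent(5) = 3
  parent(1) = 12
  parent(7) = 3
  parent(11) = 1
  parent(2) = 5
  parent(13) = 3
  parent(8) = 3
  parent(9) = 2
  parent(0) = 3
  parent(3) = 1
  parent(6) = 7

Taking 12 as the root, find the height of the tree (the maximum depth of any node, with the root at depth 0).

The longest root-to-leaf path is 12–1–3–5–2–9 (5 edges).

5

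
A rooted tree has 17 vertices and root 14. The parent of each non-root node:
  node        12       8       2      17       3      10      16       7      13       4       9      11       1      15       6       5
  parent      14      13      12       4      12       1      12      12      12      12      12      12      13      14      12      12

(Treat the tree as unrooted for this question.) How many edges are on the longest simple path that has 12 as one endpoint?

3

Distances from 12 peak at 3, attained at 10.
12–13–1–10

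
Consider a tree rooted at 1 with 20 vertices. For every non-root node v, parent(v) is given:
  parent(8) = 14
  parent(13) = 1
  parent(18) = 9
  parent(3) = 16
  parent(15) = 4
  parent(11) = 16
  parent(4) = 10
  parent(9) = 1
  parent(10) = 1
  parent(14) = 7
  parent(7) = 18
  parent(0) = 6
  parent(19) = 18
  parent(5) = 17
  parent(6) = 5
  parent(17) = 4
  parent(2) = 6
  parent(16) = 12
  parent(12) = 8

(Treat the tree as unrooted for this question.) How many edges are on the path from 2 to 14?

10

Walking from 2: 2–6–5–17–4–10–1–9–18–7–14. Length 10.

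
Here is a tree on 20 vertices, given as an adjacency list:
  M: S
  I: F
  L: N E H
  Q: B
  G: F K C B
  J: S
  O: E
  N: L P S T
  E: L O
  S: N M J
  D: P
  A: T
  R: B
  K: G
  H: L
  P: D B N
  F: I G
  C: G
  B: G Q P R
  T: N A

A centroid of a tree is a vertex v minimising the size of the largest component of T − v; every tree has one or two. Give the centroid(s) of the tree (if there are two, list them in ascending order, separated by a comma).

Removing N splits the tree into components of sizes 10, 4, 3, 2; the largest is 10 ≤ ⌊20/2⌋ = 10.
Its neighbour P also leaves a largest component of size 10, so both are centroids.

N, P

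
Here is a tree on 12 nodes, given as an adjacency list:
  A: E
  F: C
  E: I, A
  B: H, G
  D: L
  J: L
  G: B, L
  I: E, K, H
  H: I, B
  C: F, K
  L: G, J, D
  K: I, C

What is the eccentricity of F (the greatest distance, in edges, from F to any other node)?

A farthest node from F is J (D also at distance 8).
The path F–C–K–I–H–B–G–L–J has 8 edges.

8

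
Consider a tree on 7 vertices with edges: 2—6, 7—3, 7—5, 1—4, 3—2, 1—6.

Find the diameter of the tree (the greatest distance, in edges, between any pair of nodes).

6

Starting from 4, a farthest node is 5 at distance 6.
One longest path: 4 – 1 – 6 – 2 – 3 – 7 – 5.
So the diameter is 6.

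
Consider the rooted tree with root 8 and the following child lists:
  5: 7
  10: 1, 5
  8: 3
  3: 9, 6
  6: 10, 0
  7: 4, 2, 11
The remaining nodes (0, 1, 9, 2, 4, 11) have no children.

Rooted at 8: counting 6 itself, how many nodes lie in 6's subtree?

The subtree rooted at 6 contains: 6, 10, 0, 5, 1, 7, 2, 4, 11 — 9 nodes.

9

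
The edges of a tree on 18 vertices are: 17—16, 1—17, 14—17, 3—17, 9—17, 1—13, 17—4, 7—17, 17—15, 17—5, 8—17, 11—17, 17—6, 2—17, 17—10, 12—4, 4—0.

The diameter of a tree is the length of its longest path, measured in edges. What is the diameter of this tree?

BFS from 0 reaches 13 last, at distance 4; BFS from 13 confirms no node is farther.
Path: 0 - 4 - 17 - 1 - 13.

4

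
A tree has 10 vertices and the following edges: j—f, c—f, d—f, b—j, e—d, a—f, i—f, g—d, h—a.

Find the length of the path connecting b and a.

The path is b – j – f – a, which has 3 edges.

3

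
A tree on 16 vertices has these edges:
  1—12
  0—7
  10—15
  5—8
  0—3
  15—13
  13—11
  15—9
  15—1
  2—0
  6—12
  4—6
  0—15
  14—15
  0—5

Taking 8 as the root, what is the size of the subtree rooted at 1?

4

The subtree rooted at 1 contains: 1, 12, 6, 4 — 4 nodes.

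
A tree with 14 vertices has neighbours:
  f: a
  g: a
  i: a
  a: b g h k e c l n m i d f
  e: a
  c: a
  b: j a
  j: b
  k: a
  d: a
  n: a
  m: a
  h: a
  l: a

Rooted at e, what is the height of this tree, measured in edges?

3

A deepest node is j, reached by e – a – b – j.
That path has 3 edges, so the height is 3.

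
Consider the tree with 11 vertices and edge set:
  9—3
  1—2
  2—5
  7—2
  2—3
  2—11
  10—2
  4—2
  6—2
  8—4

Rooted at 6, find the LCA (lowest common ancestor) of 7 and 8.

2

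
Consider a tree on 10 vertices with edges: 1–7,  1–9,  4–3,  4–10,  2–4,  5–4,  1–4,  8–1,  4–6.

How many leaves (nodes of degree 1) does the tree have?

Exactly 8 nodes have a single neighbour: 2, 3, 5, 6, 7, 8, 9, 10.

8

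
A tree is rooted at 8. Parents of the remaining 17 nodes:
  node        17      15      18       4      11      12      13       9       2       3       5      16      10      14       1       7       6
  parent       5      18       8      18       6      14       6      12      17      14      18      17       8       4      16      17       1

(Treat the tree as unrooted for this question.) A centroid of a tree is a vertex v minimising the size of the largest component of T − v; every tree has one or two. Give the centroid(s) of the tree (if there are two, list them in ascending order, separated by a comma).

5, 18

If 18 is removed the pieces have sizes 9, 5, 2, 1, all ≤ ⌊18/2⌋ = 9.
Its neighbour 5 also leaves a largest component of size 9, so both are centroids.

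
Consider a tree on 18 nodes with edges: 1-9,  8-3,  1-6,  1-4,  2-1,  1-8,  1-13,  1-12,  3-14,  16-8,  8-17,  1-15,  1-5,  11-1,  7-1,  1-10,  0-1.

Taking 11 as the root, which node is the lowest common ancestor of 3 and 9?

3's ancestor chain is 3, 8, 1, 11 and 9's is 9, 1, 11; they first meet at 1.

1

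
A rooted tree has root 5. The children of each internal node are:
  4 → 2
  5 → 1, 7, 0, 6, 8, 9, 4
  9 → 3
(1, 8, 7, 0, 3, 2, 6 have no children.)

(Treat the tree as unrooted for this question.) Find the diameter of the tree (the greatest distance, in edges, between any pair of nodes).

4

BFS from 3 reaches 2 last, at distance 4; BFS from 2 confirms no node is farther.
Path: 3 – 9 – 5 – 4 – 2.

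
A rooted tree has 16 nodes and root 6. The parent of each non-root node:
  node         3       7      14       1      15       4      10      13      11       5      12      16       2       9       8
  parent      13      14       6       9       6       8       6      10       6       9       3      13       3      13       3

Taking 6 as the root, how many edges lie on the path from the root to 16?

Climbing from 16 to the root: 16 – 13 – 10 – 6. That's 3 steps.

3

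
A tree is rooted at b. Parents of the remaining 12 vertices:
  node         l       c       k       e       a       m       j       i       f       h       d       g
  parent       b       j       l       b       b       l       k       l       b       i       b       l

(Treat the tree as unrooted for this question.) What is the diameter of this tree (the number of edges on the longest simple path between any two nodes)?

A longest path is c-j-k-l-b-e, with 5 edges.

5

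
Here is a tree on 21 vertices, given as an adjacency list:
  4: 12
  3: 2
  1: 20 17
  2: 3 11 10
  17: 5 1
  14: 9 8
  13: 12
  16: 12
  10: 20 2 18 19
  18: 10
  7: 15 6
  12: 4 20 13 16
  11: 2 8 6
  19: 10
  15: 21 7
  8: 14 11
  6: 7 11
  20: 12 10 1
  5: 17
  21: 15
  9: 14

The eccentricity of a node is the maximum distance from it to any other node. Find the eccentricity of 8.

The node farthest from 8 is 5, via 8–11–2–10–20–1–17–5 — 7 edges.

7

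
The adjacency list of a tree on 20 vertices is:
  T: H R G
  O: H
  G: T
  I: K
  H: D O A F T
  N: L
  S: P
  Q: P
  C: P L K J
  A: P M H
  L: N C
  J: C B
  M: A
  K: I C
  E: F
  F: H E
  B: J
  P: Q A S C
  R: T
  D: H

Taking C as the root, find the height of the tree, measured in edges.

R sits deepest: C–P–A–H–T–R — 5 edges from the root.

5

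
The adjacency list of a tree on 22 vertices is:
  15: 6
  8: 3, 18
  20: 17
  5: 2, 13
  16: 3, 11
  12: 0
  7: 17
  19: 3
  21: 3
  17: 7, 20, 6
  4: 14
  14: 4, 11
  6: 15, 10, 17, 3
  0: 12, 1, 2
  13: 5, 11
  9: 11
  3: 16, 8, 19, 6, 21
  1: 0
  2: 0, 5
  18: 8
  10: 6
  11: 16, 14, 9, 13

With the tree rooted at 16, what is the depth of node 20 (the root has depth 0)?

4

16 – 3 – 6 – 17 – 20 — 4 edges.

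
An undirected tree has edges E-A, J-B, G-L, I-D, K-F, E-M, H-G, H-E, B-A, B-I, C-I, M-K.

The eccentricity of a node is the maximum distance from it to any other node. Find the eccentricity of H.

Distances from H peak at 5, attained at D (C also at distance 5).
H-E-A-B-I-D

5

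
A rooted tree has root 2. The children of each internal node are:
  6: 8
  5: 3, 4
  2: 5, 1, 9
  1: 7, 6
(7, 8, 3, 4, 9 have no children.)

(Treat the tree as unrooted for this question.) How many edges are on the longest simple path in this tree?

A longest path is 8-6-1-2-5-3, with 5 edges.

5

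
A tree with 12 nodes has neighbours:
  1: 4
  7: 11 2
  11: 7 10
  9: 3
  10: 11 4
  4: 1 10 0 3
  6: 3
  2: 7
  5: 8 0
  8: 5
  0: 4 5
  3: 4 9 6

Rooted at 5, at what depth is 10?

3

5 – 0 – 4 – 10 — 3 edges.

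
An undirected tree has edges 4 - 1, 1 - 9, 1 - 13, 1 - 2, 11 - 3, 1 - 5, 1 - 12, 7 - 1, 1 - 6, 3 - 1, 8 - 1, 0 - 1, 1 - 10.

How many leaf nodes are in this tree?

Exactly 12 nodes have a single neighbour: 0, 2, 4, 5, 6, 7, 8, 9, 10, 11, 12, 13.

12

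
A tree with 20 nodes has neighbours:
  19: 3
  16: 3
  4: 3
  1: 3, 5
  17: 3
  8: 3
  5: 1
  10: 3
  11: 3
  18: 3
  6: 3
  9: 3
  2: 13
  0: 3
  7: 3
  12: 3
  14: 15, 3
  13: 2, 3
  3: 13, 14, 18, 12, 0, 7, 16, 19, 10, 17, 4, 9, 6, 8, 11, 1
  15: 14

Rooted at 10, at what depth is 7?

2

10 → 3 → 7 — 2 edges.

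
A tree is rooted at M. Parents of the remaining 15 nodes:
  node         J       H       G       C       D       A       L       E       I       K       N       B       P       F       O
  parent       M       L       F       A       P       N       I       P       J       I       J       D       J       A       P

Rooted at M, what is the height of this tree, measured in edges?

5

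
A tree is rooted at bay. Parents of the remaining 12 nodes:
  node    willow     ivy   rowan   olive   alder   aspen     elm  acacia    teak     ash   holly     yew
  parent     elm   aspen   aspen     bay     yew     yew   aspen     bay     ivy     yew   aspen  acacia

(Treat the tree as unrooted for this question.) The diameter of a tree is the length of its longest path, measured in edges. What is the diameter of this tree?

6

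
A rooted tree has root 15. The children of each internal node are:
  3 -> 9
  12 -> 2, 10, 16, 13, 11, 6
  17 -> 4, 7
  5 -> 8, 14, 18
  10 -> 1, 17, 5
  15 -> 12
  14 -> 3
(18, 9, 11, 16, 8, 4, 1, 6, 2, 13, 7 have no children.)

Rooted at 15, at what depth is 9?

15–12–10–5–14–3–9 — 6 edges.

6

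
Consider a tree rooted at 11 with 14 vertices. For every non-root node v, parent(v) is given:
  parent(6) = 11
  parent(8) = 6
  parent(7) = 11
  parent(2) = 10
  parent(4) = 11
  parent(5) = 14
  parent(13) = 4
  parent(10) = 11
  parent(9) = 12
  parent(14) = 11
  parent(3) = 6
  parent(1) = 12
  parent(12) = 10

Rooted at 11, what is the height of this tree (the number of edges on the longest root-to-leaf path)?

3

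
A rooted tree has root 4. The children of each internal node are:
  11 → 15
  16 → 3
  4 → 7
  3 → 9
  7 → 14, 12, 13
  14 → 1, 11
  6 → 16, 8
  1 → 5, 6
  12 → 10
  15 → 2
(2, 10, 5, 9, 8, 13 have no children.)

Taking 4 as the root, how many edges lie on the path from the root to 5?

Climbing from 5 to the root: 5–1–14–7–4. That's 4 steps.

4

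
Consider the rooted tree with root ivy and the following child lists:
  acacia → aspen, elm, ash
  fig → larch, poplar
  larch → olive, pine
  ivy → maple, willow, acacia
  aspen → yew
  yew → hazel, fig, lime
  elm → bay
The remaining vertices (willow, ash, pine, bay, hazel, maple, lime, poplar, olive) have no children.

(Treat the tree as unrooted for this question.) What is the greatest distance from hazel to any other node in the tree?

Distances from hazel peak at 5, attained at willow (bay, maple also at distance 5).
hazel–yew–aspen–acacia–ivy–willow

5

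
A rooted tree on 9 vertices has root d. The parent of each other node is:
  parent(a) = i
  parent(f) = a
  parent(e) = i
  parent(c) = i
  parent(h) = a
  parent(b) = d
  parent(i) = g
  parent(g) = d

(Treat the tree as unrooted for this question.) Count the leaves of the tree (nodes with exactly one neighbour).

5

The leaves are b, c, e, f, h.
That is 5 leaves.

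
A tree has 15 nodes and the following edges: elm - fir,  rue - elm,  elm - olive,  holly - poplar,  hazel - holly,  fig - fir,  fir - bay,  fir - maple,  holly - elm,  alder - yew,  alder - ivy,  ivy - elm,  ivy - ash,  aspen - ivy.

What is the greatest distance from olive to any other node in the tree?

4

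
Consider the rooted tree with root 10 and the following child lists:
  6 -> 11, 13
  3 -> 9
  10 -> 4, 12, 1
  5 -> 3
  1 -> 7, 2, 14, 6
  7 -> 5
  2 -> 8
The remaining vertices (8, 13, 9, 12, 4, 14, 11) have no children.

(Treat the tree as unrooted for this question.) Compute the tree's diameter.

Starting from 9, a farthest node is 8 at distance 6.
One longest path: 9–3–5–7–1–2–8.
So the diameter is 6.

6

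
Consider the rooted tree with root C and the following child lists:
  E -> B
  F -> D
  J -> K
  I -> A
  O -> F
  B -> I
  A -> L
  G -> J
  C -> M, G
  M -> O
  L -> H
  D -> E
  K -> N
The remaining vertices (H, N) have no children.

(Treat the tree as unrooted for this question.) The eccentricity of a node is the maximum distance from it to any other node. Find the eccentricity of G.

The node farthest from G is H, via G-C-M-O-F-D-E-B-I-A-L-H — 11 edges.

11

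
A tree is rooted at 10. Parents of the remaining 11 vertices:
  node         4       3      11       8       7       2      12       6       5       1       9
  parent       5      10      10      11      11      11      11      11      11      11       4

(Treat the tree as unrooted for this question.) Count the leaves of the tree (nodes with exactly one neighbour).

Exactly 8 nodes have a single neighbour: 1, 2, 3, 6, 7, 8, 9, 12.

8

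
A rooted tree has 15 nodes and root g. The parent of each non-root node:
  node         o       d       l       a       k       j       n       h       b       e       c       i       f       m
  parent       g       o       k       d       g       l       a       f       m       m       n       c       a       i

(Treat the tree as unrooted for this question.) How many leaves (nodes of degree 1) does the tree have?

The leaves are b, e, h, j.
That is 4 leaves.

4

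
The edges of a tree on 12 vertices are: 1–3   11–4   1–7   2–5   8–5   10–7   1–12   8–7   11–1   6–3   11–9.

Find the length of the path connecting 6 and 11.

Walking from 6: 6–3–1–11. Length 3.

3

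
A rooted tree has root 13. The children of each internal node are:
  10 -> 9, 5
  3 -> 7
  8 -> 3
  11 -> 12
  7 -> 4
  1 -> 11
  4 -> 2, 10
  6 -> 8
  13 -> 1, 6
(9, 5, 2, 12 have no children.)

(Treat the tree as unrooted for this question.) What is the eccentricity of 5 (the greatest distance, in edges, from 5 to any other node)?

A farthest node from 5 is 12.
The path 5-10-4-7-3-8-6-13-1-11-12 has 10 edges.

10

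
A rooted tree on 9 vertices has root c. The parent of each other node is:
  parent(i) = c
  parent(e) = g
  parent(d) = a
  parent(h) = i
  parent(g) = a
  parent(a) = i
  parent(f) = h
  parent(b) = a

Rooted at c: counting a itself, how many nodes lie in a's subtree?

a's subtree: {a, g, d, b, e}, size 5.

5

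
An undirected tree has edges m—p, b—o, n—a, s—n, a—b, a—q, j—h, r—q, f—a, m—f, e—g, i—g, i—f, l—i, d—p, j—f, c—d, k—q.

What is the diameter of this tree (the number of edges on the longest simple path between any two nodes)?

BFS from c reaches r last, at distance 7; BFS from r confirms no node is farther.
Path: c–d–p–m–f–a–q–r.

7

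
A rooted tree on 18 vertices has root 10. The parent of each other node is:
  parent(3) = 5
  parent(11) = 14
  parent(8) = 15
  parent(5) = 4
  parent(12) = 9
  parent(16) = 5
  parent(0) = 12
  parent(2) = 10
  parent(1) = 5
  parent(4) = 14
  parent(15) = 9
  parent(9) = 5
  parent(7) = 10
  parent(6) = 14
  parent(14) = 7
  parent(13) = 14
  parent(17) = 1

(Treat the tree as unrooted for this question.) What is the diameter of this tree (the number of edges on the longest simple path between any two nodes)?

A longest path is 2-10-7-14-4-5-9-12-0, with 8 edges.

8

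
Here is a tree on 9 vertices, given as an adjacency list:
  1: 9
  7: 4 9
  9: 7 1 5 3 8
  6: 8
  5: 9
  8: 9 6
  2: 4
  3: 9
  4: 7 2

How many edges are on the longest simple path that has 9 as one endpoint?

3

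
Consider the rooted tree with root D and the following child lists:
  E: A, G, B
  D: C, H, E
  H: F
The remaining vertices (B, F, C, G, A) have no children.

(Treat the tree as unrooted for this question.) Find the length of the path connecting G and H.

3

The path is G - E - D - H, which has 3 edges.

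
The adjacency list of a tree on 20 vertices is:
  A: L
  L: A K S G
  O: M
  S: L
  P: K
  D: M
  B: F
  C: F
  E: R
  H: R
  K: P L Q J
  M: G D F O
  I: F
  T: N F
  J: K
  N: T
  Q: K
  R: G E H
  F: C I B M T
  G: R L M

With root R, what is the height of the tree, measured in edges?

A deepest node is N, reached by R → G → M → F → T → N.
That path has 5 edges, so the height is 5.

5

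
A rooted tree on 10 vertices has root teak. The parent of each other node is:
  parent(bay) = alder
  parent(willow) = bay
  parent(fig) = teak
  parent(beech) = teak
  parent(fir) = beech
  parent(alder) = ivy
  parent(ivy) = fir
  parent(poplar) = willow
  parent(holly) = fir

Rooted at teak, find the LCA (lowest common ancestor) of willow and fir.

willow's ancestor chain is willow, bay, alder, ivy, fir, beech, teak and fir's is fir, beech, teak; they first meet at fir.

fir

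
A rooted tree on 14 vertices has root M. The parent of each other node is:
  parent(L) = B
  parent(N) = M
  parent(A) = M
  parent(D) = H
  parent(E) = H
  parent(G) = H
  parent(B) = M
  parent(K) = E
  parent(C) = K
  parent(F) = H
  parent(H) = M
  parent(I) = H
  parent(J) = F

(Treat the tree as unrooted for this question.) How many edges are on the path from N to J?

4

N – M – H – F – J: 4 edges.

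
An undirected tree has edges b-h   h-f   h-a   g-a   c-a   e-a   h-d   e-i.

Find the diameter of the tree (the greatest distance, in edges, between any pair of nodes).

4

BFS from i reaches b last, at distance 4; BFS from b confirms no node is farther.
Path: i-e-a-h-b.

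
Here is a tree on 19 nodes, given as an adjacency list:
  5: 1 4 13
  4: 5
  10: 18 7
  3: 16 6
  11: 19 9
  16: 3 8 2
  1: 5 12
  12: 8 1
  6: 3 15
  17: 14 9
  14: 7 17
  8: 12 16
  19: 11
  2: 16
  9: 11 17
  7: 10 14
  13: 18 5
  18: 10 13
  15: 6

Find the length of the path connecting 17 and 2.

17 – 14 – 7 – 10 – 18 – 13 – 5 – 1 – 12 – 8 – 16 – 2: 11 edges.

11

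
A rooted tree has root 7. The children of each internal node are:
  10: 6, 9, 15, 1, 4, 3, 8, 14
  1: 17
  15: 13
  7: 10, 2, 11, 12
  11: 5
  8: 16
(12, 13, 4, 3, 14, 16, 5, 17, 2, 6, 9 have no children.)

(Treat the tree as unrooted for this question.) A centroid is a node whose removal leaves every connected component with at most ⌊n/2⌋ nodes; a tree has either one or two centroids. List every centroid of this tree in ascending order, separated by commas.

10

If 10 is removed the pieces have sizes 5, 2, 2, 2, 1, 1, 1, 1, 1, all ≤ ⌊17/2⌋ = 8.
Every other node leaves some component of size > 8, so the centroid is unique.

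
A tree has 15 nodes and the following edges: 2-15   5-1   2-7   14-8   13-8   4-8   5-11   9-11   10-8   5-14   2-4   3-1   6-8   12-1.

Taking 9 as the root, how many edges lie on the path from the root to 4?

Climbing from 4 to the root: 4 – 8 – 14 – 5 – 11 – 9. That's 5 steps.

5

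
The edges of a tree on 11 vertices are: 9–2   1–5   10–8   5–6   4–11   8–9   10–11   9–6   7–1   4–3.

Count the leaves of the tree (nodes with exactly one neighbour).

3

Exactly 3 nodes have a single neighbour: 2, 3, 7.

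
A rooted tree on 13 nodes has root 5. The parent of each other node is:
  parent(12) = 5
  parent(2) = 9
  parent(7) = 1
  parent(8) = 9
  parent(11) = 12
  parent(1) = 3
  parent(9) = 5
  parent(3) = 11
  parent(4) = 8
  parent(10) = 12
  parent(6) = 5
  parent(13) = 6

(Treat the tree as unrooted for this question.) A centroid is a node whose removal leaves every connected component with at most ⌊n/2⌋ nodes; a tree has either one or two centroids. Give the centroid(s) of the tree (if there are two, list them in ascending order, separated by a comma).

Removing 5 splits the tree into components of sizes 6, 4, 2; the largest is 6 ≤ ⌊13/2⌋ = 6.
No neighbour of 5 does as well, so 5 is the unique centroid.

5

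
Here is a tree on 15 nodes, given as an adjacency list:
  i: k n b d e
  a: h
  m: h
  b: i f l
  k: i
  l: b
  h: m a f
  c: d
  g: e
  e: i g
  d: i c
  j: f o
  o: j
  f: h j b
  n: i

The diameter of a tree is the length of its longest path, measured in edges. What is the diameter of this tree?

6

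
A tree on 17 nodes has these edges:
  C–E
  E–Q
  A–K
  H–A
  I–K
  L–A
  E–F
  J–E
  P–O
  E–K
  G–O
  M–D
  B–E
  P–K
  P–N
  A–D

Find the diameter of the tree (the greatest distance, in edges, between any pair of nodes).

6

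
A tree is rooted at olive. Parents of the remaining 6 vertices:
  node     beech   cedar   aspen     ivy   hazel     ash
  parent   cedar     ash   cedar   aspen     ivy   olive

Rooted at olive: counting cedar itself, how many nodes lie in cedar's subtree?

cedar's subtree: {cedar, aspen, beech, ivy, hazel}, size 5.

5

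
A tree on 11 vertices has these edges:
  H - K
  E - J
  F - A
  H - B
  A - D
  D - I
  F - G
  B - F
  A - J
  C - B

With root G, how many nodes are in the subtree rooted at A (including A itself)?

5

The subtree rooted at A contains: A, D, J, I, E — 5 nodes.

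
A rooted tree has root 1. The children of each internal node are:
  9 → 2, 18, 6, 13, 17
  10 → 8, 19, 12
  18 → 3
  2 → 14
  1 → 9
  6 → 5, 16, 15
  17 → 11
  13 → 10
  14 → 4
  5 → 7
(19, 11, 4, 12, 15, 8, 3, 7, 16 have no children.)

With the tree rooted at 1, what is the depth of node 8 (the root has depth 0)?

Path from 1 to 8: 1–9–13–10–8, which has 4 edges.

4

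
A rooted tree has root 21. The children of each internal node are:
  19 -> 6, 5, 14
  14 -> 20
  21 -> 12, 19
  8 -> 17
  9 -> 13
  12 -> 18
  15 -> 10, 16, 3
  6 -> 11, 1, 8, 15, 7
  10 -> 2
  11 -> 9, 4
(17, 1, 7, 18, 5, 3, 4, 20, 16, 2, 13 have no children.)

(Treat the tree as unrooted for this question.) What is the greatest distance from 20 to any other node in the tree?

A farthest node from 20 is 2 (13 also at distance 6).
The path 20-14-19-6-15-10-2 has 6 edges.

6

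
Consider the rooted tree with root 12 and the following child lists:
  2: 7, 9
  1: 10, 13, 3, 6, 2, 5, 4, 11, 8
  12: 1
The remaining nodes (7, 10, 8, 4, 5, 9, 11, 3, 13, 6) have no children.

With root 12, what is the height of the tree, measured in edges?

3

A deepest node is 7, reached by 12–1–2–7.
That path has 3 edges, so the height is 3.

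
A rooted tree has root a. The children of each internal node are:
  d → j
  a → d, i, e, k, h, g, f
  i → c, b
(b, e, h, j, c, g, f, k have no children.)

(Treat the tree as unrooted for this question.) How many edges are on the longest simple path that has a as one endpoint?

Distances from a peak at 2, attained at j (c, b also at distance 2).
a–d–j

2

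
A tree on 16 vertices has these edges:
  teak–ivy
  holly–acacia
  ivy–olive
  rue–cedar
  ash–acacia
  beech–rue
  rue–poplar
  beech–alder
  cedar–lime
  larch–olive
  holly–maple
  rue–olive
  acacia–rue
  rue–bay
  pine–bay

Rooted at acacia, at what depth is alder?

3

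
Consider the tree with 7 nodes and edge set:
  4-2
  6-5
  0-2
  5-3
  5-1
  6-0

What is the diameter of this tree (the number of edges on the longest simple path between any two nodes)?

5

A longest path is 1-5-6-0-2-4, with 5 edges.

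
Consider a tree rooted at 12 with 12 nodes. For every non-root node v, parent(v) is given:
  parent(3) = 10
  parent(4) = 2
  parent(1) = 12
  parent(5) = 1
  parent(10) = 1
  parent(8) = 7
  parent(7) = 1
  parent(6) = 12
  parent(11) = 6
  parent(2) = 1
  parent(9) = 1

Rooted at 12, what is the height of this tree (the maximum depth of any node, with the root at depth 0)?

3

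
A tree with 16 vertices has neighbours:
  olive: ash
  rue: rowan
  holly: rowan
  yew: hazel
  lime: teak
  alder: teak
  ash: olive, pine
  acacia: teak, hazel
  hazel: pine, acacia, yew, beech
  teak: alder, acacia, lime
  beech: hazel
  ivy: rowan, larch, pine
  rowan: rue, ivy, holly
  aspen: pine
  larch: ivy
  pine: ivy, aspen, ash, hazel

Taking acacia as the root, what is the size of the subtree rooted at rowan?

3

rowan's subtree: {rowan, rue, holly}, size 3.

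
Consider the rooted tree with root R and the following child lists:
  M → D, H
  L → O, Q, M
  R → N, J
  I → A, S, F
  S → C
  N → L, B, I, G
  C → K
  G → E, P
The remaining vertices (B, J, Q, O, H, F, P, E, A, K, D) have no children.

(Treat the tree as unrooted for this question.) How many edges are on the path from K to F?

4

The path is K - C - S - I - F, which has 4 edges.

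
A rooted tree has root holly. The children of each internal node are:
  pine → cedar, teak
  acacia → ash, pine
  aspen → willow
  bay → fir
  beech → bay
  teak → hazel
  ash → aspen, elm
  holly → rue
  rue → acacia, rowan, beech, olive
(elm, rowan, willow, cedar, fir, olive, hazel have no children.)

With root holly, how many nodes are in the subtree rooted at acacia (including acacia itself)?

9

Descendants of acacia (including itself): acacia, pine, ash, teak, cedar, elm, aspen, hazel, willow. That's 9.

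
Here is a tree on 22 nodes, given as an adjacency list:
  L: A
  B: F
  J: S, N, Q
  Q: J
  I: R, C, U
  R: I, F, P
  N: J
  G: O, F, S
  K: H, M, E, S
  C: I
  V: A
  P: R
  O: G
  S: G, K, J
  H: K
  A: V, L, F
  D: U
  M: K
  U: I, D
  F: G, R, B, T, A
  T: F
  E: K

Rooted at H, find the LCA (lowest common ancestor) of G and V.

G

G's ancestor chain is G, S, K, H and V's is V, A, F, G, S, K, H; they first meet at G.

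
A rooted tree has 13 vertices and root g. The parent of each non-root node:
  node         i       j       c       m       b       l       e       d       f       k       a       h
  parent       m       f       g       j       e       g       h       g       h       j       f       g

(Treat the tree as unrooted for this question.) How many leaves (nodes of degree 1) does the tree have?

The leaves are a, b, c, d, i, k, l.
That is 7 leaves.

7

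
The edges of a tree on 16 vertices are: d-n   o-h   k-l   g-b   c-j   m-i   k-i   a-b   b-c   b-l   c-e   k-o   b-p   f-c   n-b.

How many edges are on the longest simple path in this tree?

6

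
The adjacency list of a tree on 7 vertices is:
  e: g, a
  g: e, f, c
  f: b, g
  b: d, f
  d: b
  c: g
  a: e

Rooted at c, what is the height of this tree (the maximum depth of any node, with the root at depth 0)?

4

The longest root-to-leaf path is c → g → f → b → d (4 edges).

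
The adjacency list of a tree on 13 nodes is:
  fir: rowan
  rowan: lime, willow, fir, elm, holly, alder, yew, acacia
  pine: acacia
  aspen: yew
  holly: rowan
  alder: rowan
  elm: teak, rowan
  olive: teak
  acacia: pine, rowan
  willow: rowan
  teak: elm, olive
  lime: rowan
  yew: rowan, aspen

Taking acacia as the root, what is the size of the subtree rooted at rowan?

11

rowan's subtree: {rowan, yew, elm, alder, willow, fir, lime, holly, aspen, teak, olive}, size 11.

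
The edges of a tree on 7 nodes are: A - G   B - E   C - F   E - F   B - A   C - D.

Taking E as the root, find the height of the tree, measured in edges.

A deepest node is G, reached by E–B–A–G.
That path has 3 edges, so the height is 3.

3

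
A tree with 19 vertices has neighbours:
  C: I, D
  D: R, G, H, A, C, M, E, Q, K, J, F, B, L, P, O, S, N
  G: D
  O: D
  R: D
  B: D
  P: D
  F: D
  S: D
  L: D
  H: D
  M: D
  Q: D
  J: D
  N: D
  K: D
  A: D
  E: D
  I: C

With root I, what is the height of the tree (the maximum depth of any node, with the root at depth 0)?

P sits deepest: I-C-D-P — 3 edges from the root.

3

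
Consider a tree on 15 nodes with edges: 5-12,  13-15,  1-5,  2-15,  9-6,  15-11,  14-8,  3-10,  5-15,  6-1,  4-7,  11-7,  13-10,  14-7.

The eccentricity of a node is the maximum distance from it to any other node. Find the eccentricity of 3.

A farthest node from 3 is 8 (9 also at distance 7).
The path 3 – 10 – 13 – 15 – 11 – 7 – 14 – 8 has 7 edges.

7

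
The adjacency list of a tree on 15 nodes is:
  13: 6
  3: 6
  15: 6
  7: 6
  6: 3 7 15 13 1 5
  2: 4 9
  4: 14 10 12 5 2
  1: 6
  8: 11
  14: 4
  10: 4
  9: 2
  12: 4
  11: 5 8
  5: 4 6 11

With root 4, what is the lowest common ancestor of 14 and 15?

4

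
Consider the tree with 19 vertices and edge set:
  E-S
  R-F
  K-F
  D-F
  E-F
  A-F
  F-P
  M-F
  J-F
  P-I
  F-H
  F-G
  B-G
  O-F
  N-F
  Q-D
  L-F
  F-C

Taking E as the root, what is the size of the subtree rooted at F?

17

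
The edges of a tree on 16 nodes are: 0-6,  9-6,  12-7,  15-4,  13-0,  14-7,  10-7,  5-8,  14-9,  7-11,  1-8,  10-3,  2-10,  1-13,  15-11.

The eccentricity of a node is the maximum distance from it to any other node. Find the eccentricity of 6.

6

The node farthest from 6 is 4, via 6 – 9 – 14 – 7 – 11 – 15 – 4 — 6 edges.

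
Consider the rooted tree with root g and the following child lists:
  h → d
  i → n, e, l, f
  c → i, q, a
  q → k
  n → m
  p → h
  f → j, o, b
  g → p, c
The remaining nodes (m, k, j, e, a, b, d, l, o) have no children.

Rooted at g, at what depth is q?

Climbing from q to the root: q – c – g. That's 2 steps.

2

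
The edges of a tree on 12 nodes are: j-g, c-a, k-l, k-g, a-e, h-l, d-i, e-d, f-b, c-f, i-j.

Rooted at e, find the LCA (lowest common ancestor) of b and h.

b's ancestor chain is b, f, c, a, e and h's is h, l, k, g, j, i, d, e; they first meet at e.

e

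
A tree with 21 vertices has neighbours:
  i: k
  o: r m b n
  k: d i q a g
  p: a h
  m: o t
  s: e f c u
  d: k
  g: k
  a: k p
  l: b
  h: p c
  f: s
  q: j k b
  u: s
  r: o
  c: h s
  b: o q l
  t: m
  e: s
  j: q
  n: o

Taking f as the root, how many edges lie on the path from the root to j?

8

Climbing from j to the root: j – q – k – a – p – h – c – s – f. That's 8 steps.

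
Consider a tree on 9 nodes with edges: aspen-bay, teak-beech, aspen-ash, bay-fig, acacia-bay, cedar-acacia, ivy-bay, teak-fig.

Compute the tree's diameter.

BFS from beech reaches cedar last, at distance 5; BFS from cedar confirms no node is farther.
Path: beech-teak-fig-bay-acacia-cedar.

5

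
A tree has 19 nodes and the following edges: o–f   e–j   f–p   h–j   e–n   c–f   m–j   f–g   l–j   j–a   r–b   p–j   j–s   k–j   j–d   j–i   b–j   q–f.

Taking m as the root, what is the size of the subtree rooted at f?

5

Descendants of f (including itself): f, o, g, c, q. That's 5.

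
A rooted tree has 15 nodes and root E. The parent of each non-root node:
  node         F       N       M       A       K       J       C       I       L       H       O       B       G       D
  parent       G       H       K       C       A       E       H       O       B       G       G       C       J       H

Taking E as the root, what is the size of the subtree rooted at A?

3

A's subtree: {A, K, M}, size 3.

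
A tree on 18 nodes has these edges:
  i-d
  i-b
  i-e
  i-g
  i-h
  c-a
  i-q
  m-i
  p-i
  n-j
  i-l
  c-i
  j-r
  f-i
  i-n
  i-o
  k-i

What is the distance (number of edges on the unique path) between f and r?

4

Walking from f: f–i–n–j–r. Length 4.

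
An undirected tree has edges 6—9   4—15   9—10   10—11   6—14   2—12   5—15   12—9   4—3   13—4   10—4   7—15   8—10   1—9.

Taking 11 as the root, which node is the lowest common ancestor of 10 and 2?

10

Ancestors of 10 (toward the root): 10, 11.
Ancestors of 2: 2, 12, 9, 10, 11.
The deepest node appearing in both lists is 10.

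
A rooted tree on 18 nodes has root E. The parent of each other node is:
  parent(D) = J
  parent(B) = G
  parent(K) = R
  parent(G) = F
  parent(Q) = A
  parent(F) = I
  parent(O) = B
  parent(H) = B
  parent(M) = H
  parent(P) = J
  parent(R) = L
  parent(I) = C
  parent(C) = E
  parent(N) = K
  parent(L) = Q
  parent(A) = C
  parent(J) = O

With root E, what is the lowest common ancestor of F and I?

F's ancestor chain is F, I, C, E and I's is I, C, E; they first meet at I.

I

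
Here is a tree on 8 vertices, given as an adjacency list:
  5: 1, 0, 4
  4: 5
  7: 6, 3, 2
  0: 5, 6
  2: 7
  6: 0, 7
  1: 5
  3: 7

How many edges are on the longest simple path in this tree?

5

BFS from 4 reaches 2 last, at distance 5; BFS from 2 confirms no node is farther.
Path: 4 - 5 - 0 - 6 - 7 - 2.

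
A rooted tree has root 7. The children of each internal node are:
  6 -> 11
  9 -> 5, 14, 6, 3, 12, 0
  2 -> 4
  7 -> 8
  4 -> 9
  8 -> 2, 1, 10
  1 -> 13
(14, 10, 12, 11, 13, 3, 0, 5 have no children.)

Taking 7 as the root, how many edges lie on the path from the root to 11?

6

Path from 7 to 11: 7 → 8 → 2 → 4 → 9 → 6 → 11, which has 6 edges.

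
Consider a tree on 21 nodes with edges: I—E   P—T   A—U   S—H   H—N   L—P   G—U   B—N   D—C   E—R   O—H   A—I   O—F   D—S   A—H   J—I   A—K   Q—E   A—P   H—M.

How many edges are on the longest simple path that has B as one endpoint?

Distances from B peak at 6, attained at R (Q also at distance 6).
B – N – H – A – I – E – R

6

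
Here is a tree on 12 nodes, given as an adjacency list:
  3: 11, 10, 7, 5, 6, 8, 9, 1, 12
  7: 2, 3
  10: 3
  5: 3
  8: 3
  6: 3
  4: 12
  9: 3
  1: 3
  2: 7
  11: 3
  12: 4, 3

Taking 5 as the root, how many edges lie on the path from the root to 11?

2

Path from 5 to 11: 5 – 3 – 11, which has 2 edges.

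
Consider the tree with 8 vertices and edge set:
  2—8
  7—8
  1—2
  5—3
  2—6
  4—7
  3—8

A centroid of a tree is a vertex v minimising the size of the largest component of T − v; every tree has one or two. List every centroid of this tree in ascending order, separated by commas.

8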